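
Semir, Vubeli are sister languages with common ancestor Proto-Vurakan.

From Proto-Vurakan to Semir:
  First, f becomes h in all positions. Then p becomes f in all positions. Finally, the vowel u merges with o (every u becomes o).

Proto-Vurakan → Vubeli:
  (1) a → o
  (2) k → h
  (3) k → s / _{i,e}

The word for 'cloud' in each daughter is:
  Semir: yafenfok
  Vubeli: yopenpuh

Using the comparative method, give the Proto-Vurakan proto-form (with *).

*yapenpuk

Position 2: Semir has a, Vubeli has o. Semir preserves a here (none of its changes turn any other segment into a), so the proto-segment is *a.
Position 3: Semir has f, Vubeli has p. Vubeli preserves p here (none of its changes turn any other segment into p), so the proto-segment is *p.
Position 6: Semir has f, Vubeli has p. Vubeli preserves p here (none of its changes turn any other segment into p), so the proto-segment is *p.
Verify the candidate proto-form against each daughter:
Semir: start from *yapenpuk.
  rule 1: no change — yapenpuk
  rule 2 (unconditioned shift): yapenpuk → yafenfuk
  rule 3 (vowel merger): yafenfuk → yafenfok
  ⇒ Semir yafenfok
Vubeli: start from *yapenpuk.
  rule 1 (vowel merger): yapenpuk → yopenpuk
  rule 2 (unconditioned shift): yopenpuk → yopenpuh
  rule 3: no change — yopenpuh
  ⇒ Vubeli yopenpuh
Only *yapenpuk yields all of Semir yafenfok, Vubeli yopenpuh.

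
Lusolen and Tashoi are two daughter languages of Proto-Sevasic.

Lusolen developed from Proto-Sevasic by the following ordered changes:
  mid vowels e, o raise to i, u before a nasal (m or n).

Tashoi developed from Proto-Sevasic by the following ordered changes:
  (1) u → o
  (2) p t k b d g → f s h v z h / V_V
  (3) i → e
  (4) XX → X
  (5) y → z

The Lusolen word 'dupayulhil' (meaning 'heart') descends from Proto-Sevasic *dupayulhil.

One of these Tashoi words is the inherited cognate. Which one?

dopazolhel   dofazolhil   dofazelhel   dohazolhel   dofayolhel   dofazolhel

Tashoi: *dupayulhil > dopayolhil > dofayolhil > dofayolhel > dofazolhel  (by vowel merger, intervocalic lenition, vowel merger, unconditioned shift)
The other candidates each miss or misapply at least one Tashoi change.

dofazolhel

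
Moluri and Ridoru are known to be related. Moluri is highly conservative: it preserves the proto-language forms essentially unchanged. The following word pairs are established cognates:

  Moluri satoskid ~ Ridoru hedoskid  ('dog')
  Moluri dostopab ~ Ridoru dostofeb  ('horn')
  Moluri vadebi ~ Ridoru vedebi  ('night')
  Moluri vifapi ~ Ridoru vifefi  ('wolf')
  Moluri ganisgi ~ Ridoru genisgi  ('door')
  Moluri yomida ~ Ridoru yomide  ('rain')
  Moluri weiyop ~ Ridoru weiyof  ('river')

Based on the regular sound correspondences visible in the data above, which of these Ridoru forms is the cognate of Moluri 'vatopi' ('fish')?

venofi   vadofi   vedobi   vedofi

vedofi

satoskid ~ hedoskid, vadebi ~ vedebi — Moluri a corresponds to Ridoru e after a consonant, before a consonant other than r, m, n, p, b, f, v.
satoskid ~ hedoskid — Moluri t corresponds to Ridoru d between vowels (before a back vowel).
vifapi ~ vifefi — Moluri p corresponds to Ridoru f between vowels (before a front vowel).
Applying these to Moluri 'vatopi':
  vatopi → vetopi   (a→e after a consonant, before a consonant other than r, m, n, p, b, f, v)
  vetopi → vedopi   (t→d between vowels (before a back vowel))
  vedopi → vedofi   (p→f between vowels (before a front vowel))
So the Ridoru cognate is 'vedofi'.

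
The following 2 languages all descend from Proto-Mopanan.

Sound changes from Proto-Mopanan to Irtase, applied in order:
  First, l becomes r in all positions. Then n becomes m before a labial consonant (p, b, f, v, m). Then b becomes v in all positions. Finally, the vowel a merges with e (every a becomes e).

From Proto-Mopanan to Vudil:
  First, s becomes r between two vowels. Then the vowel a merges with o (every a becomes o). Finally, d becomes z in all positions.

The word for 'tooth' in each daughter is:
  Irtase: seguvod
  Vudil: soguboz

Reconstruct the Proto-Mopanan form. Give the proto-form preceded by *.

Position 5: Irtase has v, Vudil has b. Vudil preserves b here (none of its changes turn any other segment into b), so the proto-segment is *b.
Position 2: Irtase has e, Vudil has o. Taking the neighbouring segments as reconstructed: Irtase e could go back to *a or *e; Vudil o could go back to *a or *o — the one source consistent with every daughter is *a.
Position 7: Irtase has d, Vudil has z. Irtase preserves d here (none of its changes turn any other segment into d), so the proto-segment is *d.
The remaining positions agree across the daughters. Check the candidate against every language:
Irtase: start from *sagubod.
  rule 1: no change — sagubod
  rule 2: no change — sagubod
  rule 3 (unconditioned shift): sagubod → saguvod
  rule 4 (vowel merger): saguvod → seguvod
  ⇒ Irtase seguvod
Vudil: *sagubod > sogubod > soguboz  (by vowel merger, unconditioned shift)
Only *sagubod yields all of Irtase seguvod, Vudil soguboz.

*sagubod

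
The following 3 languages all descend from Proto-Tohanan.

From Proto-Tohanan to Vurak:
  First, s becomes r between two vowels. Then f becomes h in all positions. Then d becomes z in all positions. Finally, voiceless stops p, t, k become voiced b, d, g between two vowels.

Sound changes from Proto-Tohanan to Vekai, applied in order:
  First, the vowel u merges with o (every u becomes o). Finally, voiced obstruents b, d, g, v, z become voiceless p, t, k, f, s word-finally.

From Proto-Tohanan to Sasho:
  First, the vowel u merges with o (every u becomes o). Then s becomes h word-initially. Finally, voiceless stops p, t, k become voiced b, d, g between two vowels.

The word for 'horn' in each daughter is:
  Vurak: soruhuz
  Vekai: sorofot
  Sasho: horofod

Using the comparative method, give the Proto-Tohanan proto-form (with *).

Position 1: Vurak has s, Vekai has s, Sasho has h. Vurak preserves s here (none of its changes turn any other segment into s), so the proto-segment is *s.
Position 7: Vurak has z, Vekai has t, Sasho has d. Taking the neighbouring segments as reconstructed: Vurak z could go back to *d or *z; Vekai t could go back to *t or *d; Sasho d can only go back to *d — the one source consistent with every daughter is *d.
Continuing position by position gives *sorufud; check it forward:
Vurak: start from *sorufud.
  rule 1: no change — sorufud
  rule 2 (unconditioned shift): sorufud → soruhud
  rule 3 (unconditioned shift): soruhud → soruhuz
  rule 4: no change — soruhuz
  ⇒ Vurak soruhuz
Vekai: *sorufud
  sorufud → sorofod   [vowel merger]
  sorofod → sorofot   [final devoicing]
  giving Vekai sorofot.
Sasho: *sorufud
  sorufud → sorofod   [vowel merger]
  sorofod → horofod   [debuccalisation]
  horofod (rule 3 does not apply)
  giving Sasho horofod.
No other proto-form is consistent with every reflex, so the reconstruction is *sorufud.

*sorufud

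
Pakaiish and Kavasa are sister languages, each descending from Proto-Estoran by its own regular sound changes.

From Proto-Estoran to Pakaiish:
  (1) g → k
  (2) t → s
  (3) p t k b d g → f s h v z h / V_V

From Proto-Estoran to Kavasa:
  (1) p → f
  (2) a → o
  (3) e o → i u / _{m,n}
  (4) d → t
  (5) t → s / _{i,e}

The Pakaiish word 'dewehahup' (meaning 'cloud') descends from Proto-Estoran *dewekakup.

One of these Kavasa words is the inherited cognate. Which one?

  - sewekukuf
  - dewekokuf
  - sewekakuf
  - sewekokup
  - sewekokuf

sewekokuf

Kavasa: start from *dewekakup.
  rule 1 (unconditioned shift): dewekakup → dewekakuf
  rule 2 (vowel merger): dewekakuf → dewekokuf
  rule 3: no change — dewekokuf
  rule 4 (unconditioned shift): dewekokuf → tewekokuf
  rule 5 (palatalisation): tewekokuf → sewekokuf
  ⇒ Kavasa sewekokuf
Only 'sewekokuf' matches the regular Kavasa development of *dewekakup.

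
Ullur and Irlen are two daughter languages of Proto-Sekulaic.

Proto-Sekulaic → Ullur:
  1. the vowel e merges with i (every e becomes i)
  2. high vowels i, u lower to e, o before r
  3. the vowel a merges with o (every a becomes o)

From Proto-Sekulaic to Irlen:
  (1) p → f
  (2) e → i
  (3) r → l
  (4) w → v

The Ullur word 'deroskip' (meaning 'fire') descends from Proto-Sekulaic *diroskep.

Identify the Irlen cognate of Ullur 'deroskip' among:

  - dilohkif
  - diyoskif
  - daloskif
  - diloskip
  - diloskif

Irlen: start from *diroskep.
  rule 1 (unconditioned shift): diroskep → diroskef
  rule 2 (vowel merger): diroskef → diroskif
  rule 3 (unconditioned shift): diroskif → diloskif
  rule 4: no change — diloskif
  ⇒ Irlen diloskif

diloskif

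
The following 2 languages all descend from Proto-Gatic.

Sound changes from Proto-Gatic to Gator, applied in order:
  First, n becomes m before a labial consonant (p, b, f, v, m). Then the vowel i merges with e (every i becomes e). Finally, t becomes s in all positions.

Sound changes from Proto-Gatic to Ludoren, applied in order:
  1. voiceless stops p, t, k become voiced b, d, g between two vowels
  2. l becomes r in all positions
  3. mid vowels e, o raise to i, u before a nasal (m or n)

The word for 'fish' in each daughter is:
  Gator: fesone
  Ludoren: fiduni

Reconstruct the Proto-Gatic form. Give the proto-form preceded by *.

Position 3: Gator has s, Ludoren has d. Taking the neighbouring segments as reconstructed: Gator s could go back to *t or *s; Ludoren d could go back to *t or *d — the one source consistent with every daughter is *t.
Position 2: Gator has e, Ludoren has i. Taking the neighbouring segments as reconstructed: Gator e could go back to *e or *i; Ludoren i can only go back to *i — the one source consistent with every daughter is *i.
This points to *fitoni. Verify forward in each daughter:
Gator: start from *fitoni.
  rule 1: no change — fitoni
  rule 2 (vowel merger): fitoni → fetone
  rule 3 (unconditioned shift): fetone → fesone
  ⇒ Gator fesone
Ludoren: *fitoni
  fitoni → fidoni   [intervocalic voicing]
  fidoni (rule 2 does not apply)
  fidoni → fiduni   [pre-nasal raising]
  giving Ludoren fiduni.
*fitoni is the unique common source.

*fitoni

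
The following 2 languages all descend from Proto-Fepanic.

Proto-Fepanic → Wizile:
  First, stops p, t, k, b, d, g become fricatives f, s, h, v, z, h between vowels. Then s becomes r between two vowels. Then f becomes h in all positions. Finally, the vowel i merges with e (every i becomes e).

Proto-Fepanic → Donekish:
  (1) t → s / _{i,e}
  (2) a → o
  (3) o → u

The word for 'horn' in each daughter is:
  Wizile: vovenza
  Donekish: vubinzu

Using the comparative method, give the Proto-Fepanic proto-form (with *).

Position 7: Wizile has a, Donekish has u. Wizile preserves a here (none of its changes turn any other segment into a), so the proto-segment is *a.
Position 3: Wizile has v, Donekish has b. Donekish preserves b here (none of its changes turn any other segment into b), so the proto-segment is *b.
Verify the candidate proto-form against each daughter:
Wizile: *vobinza > vovinza > vovenza  (by intervocalic lenition, vowel merger)
Donekish: *vobinza > vobinzo > vubinzu  (by vowel merger, vowel merger)
Only *vobinza yields all of Wizile vovenza, Donekish vubinzu.

*vobinza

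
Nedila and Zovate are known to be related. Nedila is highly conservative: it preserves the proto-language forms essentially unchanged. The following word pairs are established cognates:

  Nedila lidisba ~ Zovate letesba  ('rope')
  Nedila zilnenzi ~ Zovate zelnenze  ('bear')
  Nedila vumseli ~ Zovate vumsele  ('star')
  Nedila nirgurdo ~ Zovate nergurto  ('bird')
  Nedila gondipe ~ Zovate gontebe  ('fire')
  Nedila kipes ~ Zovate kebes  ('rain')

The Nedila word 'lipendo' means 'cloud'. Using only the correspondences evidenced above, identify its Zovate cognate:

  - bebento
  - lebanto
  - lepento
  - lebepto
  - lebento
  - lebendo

gondipe ~ gontebe, kipes ~ kebes — Nedila i corresponds to Zovate e after a consonant, before a labial obstruent.
gondipe ~ gontebe, kipes ~ kebes — Nedila p corresponds to Zovate b between vowels (before a front vowel).
nirgurdo ~ nergurto — Nedila d corresponds to Zovate t after a consonant, before a back vowel.
Applying these to Nedila 'lipendo':
  lipendo → lependo   (i→e after a consonant, before a labial obstruent)
  lependo → lebendo   (p→b between vowels (before a front vowel))
  lebendo → lebento   (d→t after a consonant, before a back vowel)
So the Zovate cognate is 'lebento'.

lebento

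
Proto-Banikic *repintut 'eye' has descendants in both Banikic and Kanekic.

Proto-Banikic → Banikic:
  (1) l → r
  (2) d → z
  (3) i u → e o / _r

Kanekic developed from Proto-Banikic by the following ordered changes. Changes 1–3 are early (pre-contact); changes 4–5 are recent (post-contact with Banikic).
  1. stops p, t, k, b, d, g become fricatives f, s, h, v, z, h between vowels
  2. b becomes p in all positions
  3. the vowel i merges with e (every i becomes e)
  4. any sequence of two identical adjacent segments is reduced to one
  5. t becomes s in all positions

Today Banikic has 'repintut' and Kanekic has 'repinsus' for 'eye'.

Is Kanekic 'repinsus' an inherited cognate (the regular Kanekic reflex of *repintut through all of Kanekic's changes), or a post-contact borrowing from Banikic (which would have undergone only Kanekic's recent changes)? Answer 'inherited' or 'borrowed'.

borrowed

If inherited, *repintut would pass through all of Kanekic's changes:
Kanekic: *repintut > refintut > refentut > refensus  (by intervocalic lenition, vowel merger, unconditioned shift)
If borrowed from Banikic 'repintut' after the early changes, it would undergo only the recent ones:
  rule 4 (degemination): no change (repintut)
  rule 5 (unconditioned shift): repintut → repinsus
  ⇒ as a loan: repinsus
Kanekic 'repinsus' matches the loan outcome 'repinsus', not the inherited 'refensus' — it skipped the early Kanekic changes, so it was borrowed from Banikic.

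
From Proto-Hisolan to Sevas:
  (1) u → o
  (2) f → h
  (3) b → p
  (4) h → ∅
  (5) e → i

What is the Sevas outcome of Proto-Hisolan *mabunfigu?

Sevas: start from *mabunfigu.
  rule 1 (vowel merger): mabunfigu → mabonfigo
  rule 2 (unconditioned shift): mabonfigo → mabonhigo
  rule 3 (unconditioned shift): mabonhigo → maponhigo
  rule 4 (h-loss): maponhigo → maponigo
  rule 5: no change — maponigo
  ⇒ Sevas maponigo

maponigo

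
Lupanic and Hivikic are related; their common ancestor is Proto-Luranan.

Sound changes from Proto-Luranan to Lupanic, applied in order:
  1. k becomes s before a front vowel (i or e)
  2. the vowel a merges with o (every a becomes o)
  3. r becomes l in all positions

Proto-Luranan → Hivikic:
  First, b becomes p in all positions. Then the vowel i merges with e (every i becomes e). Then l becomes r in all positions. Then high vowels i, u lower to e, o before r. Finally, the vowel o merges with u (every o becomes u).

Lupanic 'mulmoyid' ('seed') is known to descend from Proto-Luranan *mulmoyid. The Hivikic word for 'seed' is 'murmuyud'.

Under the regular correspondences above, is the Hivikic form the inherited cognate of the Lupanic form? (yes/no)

Derive the expected Hivikic reflex of *mulmoyid:
Hivikic: *mulmoyid > mulmoyed > murmoyed > mormoyed > murmuyed  (by vowel merger, unconditioned shift, pre-rhotic lowering, vowel merger)
The regular Hivikic reflex would be 'murmuyed', but the attested form is 'murmuyud'. The correspondence is irregular, so they are not cognates (the Hivikic form has a different source).

no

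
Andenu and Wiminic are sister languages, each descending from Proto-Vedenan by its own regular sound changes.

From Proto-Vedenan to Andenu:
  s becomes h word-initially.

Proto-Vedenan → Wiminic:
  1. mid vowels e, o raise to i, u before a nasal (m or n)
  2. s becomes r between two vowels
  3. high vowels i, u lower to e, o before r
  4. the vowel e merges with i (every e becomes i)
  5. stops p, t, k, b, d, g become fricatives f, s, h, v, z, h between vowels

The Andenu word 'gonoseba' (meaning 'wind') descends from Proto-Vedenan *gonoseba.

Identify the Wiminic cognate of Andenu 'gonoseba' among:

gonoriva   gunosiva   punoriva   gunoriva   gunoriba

Wiminic: *gonoseba
  gonoseba → gunoseba   [pre-nasal raising]
  gunoseba → gunoreba   [rhotacism]
  gunoreba (rule 3 does not apply)
  gunoreba → gunoriba   [vowel merger]
  gunoriba → gunoriva   [intervocalic lenition]
  giving Wiminic gunoriva.
Among the options, 'gunoriva' alone shows every Wiminic change applied in order.

gunoriva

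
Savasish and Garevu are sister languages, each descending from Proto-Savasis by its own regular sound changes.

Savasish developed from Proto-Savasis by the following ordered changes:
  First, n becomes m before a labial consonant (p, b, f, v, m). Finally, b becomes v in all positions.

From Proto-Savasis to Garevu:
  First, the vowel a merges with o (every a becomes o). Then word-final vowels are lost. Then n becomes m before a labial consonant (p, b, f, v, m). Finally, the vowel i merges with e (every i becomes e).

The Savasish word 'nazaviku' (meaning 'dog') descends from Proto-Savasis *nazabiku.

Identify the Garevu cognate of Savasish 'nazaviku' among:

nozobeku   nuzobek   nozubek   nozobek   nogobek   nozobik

Garevu: *nazabiku > nozobiku > nozobik > nozobek  (by vowel merger, apocope, vowel merger)
Only 'nozobek' matches the regular Garevu development of *nazabiku.

nozobek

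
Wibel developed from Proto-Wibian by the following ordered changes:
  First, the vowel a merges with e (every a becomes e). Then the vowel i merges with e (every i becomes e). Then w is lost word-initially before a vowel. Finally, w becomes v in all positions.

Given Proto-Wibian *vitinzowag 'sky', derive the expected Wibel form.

Wibel: *vitinzowag > vitinzoweg > vetenzoweg > vetenzoveg  (by vowel merger, vowel merger, unconditioned shift)

vetenzoveg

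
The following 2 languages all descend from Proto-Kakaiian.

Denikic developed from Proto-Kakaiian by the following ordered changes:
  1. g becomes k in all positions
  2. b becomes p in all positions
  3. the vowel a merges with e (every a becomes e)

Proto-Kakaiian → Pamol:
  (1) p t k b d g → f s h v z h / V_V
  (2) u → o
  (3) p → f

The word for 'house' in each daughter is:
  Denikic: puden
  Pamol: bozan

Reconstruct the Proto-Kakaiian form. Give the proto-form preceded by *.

*budan

Position 3: Denikic has d, Pamol has z. Denikic preserves d here (none of its changes turn any other segment into d), so the proto-segment is *d.
Position 4: Denikic has e, Pamol has a. Pamol preserves a here (none of its changes turn any other segment into a), so the proto-segment is *a.
Position 2: Denikic has u, Pamol has o. Denikic preserves u here (none of its changes turn any other segment into u), so the proto-segment is *u.
This points to *budan. Verify forward in each daughter:
Denikic: start from *budan.
  rule 1: no change — budan
  rule 2 (unconditioned shift): budan → pudan
  rule 3 (vowel merger): pudan → puden
  ⇒ Denikic puden
Pamol: *budan > buzan > bozan  (by intervocalic lenition, vowel merger)
*budan is the unique common source.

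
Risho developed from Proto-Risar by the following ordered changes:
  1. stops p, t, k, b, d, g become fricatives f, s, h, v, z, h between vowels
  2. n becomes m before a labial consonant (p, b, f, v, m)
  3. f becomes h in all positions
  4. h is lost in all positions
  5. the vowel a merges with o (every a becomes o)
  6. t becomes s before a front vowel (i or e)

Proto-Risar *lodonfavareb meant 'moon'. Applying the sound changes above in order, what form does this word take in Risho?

Risho: *lodonfavareb > lozonfavareb > lozomfavareb > lozomhavareb > lozomavareb > lozomovoreb  (by intervocalic lenition, nasal place assimilation, unconditioned shift, h-loss, vowel merger)

lozomovoreb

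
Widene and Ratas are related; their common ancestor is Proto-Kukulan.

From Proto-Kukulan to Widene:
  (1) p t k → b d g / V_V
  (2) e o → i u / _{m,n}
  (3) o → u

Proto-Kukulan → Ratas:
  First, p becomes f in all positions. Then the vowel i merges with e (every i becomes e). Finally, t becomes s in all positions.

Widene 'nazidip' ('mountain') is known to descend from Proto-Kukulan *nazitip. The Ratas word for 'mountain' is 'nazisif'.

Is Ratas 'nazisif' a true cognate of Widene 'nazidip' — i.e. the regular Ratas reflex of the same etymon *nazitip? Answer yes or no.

no

Derive the expected Ratas reflex of *nazitip:
Ratas: start from *nazitip.
  rule 1 (unconditioned shift): nazitip → nazitif
  rule 2 (vowel merger): nazitif → nazetef
  rule 3 (unconditioned shift): nazetef → nazesef
  ⇒ Ratas nazesef
The regular Ratas reflex would be 'nazesef', but the attested form is 'nazisif'. The correspondence is irregular, so they are not cognates (the Ratas form has a different source).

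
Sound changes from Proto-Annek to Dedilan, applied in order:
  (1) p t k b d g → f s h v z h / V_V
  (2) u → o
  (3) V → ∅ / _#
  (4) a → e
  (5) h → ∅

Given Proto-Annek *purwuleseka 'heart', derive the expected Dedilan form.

Dedilan: start from *purwuleseka.
  rule 1 (intervocalic lenition): purwuleseka → purwuleseha
  rule 2 (vowel merger): purwuleseha → porwoleseha
  rule 3 (apocope): porwoleseha → porwoleseh
  rule 4: no change — porwoleseh
  rule 5 (h-loss): porwoleseh → porwolese
  ⇒ Dedilan porwolese

porwolese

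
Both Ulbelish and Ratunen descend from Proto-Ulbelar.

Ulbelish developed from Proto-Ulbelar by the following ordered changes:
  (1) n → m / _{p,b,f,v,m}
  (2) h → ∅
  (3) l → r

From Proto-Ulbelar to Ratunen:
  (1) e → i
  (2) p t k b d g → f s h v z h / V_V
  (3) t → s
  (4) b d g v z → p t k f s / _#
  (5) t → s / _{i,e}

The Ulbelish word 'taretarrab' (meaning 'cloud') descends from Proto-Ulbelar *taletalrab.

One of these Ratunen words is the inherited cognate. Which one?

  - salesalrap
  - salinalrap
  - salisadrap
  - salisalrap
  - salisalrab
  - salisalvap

salisalrap

Ratunen: *taletalrab > talitalrab > talisalrab > salisalrab > salisalrap  (by vowel merger, intervocalic lenition, unconditioned shift, final devoicing)
Only 'salisalrap' matches the regular Ratunen development of *taletalrab.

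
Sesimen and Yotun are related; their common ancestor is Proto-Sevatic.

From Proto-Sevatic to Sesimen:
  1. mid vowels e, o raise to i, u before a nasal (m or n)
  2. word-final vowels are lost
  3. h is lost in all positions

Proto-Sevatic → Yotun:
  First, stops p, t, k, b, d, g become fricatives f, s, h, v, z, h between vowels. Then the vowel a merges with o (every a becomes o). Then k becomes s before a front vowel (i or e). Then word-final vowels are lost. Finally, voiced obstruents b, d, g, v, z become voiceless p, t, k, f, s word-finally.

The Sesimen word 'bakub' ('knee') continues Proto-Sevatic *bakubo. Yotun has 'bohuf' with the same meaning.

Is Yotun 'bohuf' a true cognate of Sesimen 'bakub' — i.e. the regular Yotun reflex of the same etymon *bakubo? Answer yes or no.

Derive the expected Yotun reflex of *bakubo:
Yotun: *bakubo
  bakubo → bahuvo   [intervocalic lenition]
  bahuvo → bohuvo   [vowel merger]
  bohuvo (rule 3 does not apply)
  bohuvo → bohuv   [apocope]
  bohuv → bohuf   [final devoicing]
  giving Yotun bohuf.
Yotun 'bohuf' matches the regular reflex exactly, so the pair is cognate.

yes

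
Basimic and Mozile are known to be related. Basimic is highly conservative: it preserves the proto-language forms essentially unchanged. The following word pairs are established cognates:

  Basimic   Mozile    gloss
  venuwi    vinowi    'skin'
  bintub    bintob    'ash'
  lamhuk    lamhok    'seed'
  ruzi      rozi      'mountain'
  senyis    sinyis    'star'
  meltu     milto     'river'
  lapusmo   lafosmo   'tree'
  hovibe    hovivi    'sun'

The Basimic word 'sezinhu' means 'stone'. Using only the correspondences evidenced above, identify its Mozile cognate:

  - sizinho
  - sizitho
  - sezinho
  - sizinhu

sizinho

meltu ~ milto — Basimic e corresponds to Mozile i after a consonant, before a consonant other than r, m, n, p, b, f, v.
meltu ~ milto — Basimic u corresponds to Mozile o word-finally.
Applying these to Basimic 'sezinhu':
  sezinhu → sizinhu   (e→i after a consonant, before a consonant other than r, m, n, p, b, f, v)
  sizinhu → sizinho   (u→o word-finally)
So the Mozile cognate is 'sizinho'.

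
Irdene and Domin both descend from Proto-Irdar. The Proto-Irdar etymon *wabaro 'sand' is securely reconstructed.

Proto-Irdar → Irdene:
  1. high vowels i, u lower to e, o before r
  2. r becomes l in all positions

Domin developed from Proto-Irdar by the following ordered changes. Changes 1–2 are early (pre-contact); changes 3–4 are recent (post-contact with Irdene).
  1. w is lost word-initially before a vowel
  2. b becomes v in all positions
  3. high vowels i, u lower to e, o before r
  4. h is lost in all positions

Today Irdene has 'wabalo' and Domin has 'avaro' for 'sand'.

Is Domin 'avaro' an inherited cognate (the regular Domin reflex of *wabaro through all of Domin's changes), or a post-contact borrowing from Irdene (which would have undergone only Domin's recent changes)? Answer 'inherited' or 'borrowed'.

inherited

If inherited, *wabaro would pass through all of Domin's changes:
Domin: start from *wabaro.
  rule 1 (glide loss): wabaro → abaro
  rule 2 (unconditioned shift): abaro → avaro
  rule 3: no change — avaro
  rule 4: no change — avaro
  ⇒ Domin avaro
If borrowed from Irdene 'wabalo' after the early changes, it would undergo only the recent ones:
  rule 3 (pre-rhotic lowering): no change (wabalo)
  rule 4 (h-loss): no change (wabalo)
  ⇒ as a loan: wabalo
Domin 'avaro' matches the inherited outcome exactly, so it is an inherited cognate, not a loan.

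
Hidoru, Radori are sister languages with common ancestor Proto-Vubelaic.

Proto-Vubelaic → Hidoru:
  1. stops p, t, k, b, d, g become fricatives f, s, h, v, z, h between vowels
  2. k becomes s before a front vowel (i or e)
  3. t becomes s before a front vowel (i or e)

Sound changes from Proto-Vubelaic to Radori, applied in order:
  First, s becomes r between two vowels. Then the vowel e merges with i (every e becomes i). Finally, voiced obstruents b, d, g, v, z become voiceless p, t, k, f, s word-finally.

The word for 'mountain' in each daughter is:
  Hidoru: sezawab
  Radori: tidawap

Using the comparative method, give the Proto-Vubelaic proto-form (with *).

*tedawab

Position 2: Hidoru has e, Radori has i. Hidoru preserves e here (none of its changes turn any other segment into e), so the proto-segment is *e.
Position 3: Hidoru has z, Radori has d. Radori preserves d here (none of its changes turn any other segment into d), so the proto-segment is *d.
Verify the candidate proto-form against each daughter:
Hidoru: *tedawab > tezawab > sezawab  (by intervocalic lenition, palatalisation)
Radori: start from *tedawab.
  rule 1: no change — tedawab
  rule 2 (vowel merger): tedawab → tidawab
  rule 3 (final devoicing): tidawab → tidawap
  ⇒ Radori tidawap
Only *tedawab yields all of Hidoru sezawab, Radori tidawap.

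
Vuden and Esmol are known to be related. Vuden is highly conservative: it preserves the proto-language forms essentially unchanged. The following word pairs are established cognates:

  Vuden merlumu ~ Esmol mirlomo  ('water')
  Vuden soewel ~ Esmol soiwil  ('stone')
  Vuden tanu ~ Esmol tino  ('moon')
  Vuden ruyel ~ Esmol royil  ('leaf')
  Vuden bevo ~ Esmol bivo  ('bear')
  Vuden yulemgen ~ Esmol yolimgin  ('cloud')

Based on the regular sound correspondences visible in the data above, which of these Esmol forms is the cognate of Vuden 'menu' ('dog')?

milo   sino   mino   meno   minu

yulemgen ~ yolimgin — Vuden e corresponds to Esmol i after a consonant, before a nasal.
merlumu ~ mirlomo, tanu ~ tino — Vuden u corresponds to Esmol o word-finally.
Applying these to Vuden 'menu':
  menu → minu   (e→i after a consonant, before a nasal)
  minu → mino   (u→o word-finally)
So the Esmol cognate is 'mino'.

mino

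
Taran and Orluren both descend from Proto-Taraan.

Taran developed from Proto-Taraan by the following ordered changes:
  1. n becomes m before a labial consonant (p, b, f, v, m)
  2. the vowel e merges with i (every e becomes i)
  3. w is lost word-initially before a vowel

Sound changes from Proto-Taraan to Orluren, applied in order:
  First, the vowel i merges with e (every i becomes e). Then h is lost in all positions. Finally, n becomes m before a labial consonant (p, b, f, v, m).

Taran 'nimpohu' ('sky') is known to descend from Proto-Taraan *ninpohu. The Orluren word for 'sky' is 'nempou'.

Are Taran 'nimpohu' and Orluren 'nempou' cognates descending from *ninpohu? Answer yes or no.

Derive the expected Orluren reflex of *ninpohu:
Orluren: *ninpohu
  ninpohu → nenpohu   [vowel merger]
  nenpohu → nenpou   [h-loss]
  nenpou → nempou   [nasal place assimilation]
  giving Orluren nempou.
Orluren 'nempou' matches the regular reflex exactly, so the pair is cognate.

yes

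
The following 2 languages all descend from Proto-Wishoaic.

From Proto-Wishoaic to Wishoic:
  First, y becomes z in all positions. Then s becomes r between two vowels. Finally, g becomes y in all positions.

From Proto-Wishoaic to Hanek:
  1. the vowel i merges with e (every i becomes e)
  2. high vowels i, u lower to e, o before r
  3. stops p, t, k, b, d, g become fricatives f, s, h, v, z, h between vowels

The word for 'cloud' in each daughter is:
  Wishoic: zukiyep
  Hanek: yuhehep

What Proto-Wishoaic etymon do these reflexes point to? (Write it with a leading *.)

Position 5: Wishoic has y, Hanek has h. In Wishoic, y can only continue *g, so the proto-segment is *g.
Position 3: Wishoic has k, Hanek has h. Wishoic preserves k here (none of its changes turn any other segment into k), so the proto-segment is *k.
This points to *yukigep. Verify forward in each daughter:
Wishoic: *yukigep
  yukigep → zukigep   [unconditioned shift]
  zukigep (rule 2 does not apply)
  zukigep → zukiyep   [unconditioned shift]
  giving Wishoic zukiyep.
Hanek: *yukigep
  yukigep → yukegep   [vowel merger]
  yukegep (rule 2 does not apply)
  yukegep → yuhehep   [intervocalic lenition]
  giving Hanek yuhehep.
*yukigep is the unique common source.

*yukigep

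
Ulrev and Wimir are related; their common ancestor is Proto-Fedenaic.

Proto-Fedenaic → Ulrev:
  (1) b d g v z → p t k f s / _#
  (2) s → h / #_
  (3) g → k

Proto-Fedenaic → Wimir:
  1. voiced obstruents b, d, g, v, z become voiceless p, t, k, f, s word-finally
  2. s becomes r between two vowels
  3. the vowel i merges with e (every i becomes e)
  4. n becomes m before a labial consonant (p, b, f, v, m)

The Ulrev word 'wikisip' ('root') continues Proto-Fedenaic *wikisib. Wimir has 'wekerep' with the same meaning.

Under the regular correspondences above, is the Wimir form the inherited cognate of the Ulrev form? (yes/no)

yes

Derive the expected Wimir reflex of *wikisib:
Wimir: *wikisib > wikisip > wikirip > wekerep  (by final devoicing, rhotacism, vowel merger)
Wimir 'wekerep' matches the regular reflex exactly, so the pair is cognate.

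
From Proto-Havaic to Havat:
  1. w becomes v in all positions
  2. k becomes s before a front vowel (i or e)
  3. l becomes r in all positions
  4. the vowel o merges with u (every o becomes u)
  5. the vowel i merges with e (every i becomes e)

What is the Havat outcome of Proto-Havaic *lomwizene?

Havat: start from *lomwizene.
  rule 1 (unconditioned shift): lomwizene → lomvizene
  rule 2: no change — lomvizene
  rule 3 (unconditioned shift): lomvizene → romvizene
  rule 4 (vowel merger): romvizene → rumvizene
  rule 5 (vowel merger): rumvizene → rumvezene
  ⇒ Havat rumvezene

rumvezene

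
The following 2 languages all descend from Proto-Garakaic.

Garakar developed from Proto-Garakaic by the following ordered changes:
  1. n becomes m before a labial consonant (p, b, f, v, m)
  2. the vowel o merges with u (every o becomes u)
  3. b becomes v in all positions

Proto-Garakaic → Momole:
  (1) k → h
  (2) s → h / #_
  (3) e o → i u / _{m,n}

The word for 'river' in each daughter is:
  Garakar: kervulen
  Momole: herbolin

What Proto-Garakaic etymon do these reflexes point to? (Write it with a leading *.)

*kerbolen

Position 5: Garakar has u, Momole has o. Momole preserves o here (none of its changes turn any other segment into o), so the proto-segment is *o.
Position 7: Garakar has e, Momole has i. Garakar preserves e here (none of its changes turn any other segment into e), so the proto-segment is *e.
This points to *kerbolen. Verify forward in each daughter:
Garakar: *kerbolen > kerbulen > kervulen  (by vowel merger, unconditioned shift)
Momole: *kerbolen > herbolen > herbolin  (by unconditioned shift, pre-nasal raising)
No other proto-form is consistent with every reflex, so the reconstruction is *kerbolen.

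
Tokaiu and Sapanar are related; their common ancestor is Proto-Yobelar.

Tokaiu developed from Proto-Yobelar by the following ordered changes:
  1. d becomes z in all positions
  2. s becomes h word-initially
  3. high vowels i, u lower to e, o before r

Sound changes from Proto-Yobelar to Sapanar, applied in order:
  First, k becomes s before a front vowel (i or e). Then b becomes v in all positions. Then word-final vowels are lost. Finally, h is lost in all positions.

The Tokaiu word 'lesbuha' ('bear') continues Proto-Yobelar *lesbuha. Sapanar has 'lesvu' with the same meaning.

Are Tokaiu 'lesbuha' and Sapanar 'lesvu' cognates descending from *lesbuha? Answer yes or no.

yes

Derive the expected Sapanar reflex of *lesbuha:
Sapanar: *lesbuha
  lesbuha (rule 1 does not apply)
  lesbuha → lesvuha   [unconditioned shift]
  lesvuha → lesvuh   [apocope]
  lesvuh → lesvu   [h-loss]
  giving Sapanar lesvu.
Sapanar 'lesvu' matches the regular reflex exactly, so the pair is cognate.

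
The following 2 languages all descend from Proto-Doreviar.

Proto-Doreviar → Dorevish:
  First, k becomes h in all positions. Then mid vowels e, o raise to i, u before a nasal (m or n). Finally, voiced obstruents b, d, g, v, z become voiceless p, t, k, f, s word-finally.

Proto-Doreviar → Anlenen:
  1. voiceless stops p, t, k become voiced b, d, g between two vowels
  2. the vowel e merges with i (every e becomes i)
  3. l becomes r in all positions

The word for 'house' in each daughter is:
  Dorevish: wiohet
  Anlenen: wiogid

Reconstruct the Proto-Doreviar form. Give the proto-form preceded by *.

*wioked

Position 5: Dorevish has e, Anlenen has i. Dorevish preserves e here (none of its changes turn any other segment into e), so the proto-segment is *e.
Position 6: Dorevish has t, Anlenen has d. Taking the neighbouring segments as reconstructed: Dorevish t could go back to *t or *d; Anlenen d can only go back to *d — the one source consistent with every daughter is *d.
Verify the candidate proto-form against each daughter:
Dorevish: *wioked
  wioked → wiohed   [unconditioned shift]
  wiohed (rule 2 does not apply)
  wiohed → wiohet   [final devoicing]
  giving Dorevish wiohet.
Anlenen: start from *wioked.
  rule 1 (intervocalic voicing): wioked → wioged
  rule 2 (vowel merger): wioged → wiogid
  rule 3: no change — wiogid
  ⇒ Anlenen wiogid
No other proto-form is consistent with every reflex, so the reconstruction is *wioked.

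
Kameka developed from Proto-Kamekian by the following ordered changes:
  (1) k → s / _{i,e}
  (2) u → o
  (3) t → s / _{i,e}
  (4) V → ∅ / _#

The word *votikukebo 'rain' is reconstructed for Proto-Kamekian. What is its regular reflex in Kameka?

vosikoseb

Kameka: *votikukebo
  votikukebo → votikusebo   [palatalisation]
  votikusebo → votikosebo   [vowel merger]
  votikosebo → vosikosebo   [palatalisation]
  vosikosebo → vosikoseb   [apocope]
  giving Kameka vosikoseb.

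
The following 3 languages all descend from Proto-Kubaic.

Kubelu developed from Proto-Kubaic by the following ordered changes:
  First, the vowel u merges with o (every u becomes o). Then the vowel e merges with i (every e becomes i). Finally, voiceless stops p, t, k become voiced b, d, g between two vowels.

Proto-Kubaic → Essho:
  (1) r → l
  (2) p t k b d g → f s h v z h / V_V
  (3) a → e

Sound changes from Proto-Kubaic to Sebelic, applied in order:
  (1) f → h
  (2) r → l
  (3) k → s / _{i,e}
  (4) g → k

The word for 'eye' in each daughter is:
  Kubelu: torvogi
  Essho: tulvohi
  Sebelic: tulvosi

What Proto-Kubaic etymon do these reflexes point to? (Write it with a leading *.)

Position 6: Kubelu has g, Essho has h, Sebelic has s. Taking the neighbouring segments as reconstructed: Kubelu g could go back to *k or *g; Essho h could go back to *k or *g or *h; Sebelic s could go back to *k or *s — the one source consistent with every daughter is *k.
Position 3: Kubelu has r, Essho has l, Sebelic has l. Kubelu preserves r here (none of its changes turn any other segment into r), so the proto-segment is *r.
This points to *turvoki. Verify forward in each daughter:
Kubelu: *turvoki > torvoki > torvogi  (by vowel merger, intervocalic voicing)
Essho: start from *turvoki.
  rule 1 (unconditioned shift): turvoki → tulvoki
  rule 2 (intervocalic lenition): tulvoki → tulvohi
  rule 3: no change — tulvohi
  ⇒ Essho tulvohi
Sebelic: *turvoki > tulvoki > tulvosi  (by unconditioned shift, palatalisation)
Only *turvoki yields all of Kubelu torvogi, Essho tulvohi, Sebelic tulvosi.

*turvoki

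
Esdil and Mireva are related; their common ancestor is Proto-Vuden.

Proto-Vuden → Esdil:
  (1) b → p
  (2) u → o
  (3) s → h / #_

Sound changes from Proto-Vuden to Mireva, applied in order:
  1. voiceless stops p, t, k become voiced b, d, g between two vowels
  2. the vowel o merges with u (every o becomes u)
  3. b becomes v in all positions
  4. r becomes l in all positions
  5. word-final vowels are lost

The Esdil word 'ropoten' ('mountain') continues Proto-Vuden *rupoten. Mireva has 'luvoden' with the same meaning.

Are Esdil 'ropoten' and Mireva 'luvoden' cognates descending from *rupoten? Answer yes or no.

Derive the expected Mireva reflex of *rupoten:
Mireva: *rupoten
  rupoten → ruboden   [intervocalic voicing]
  ruboden → rubuden   [vowel merger]
  rubuden → ruvuden   [unconditioned shift]
  ruvuden → luvuden   [unconditioned shift]
  luvuden (rule 5 does not apply)
  giving Mireva luvuden.
The regular Mireva reflex would be 'luvuden', but the attested form is 'luvoden'. The correspondence is irregular, so they are not cognates (the Mireva form has a different source).

no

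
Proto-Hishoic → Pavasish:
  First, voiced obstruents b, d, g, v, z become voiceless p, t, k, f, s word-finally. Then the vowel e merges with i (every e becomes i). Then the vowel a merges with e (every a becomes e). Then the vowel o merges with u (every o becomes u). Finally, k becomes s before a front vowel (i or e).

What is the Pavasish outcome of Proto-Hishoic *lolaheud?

lulehiut

Pavasish: *lolaheud > lolaheut > lolahiut > lolehiut > lulehiut  (by final devoicing, vowel merger, vowel merger, vowel merger)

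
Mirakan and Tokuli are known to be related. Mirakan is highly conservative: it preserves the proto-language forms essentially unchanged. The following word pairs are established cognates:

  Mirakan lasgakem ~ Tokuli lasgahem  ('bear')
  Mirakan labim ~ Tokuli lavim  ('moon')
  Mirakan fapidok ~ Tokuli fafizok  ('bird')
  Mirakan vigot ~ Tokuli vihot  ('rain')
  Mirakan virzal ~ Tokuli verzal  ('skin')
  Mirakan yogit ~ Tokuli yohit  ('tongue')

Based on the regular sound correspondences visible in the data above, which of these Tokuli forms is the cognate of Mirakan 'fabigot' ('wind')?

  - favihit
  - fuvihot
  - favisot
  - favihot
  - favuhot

favihot

labim ~ lavim — Mirakan b corresponds to Tokuli v between vowels (before a front vowel).
vigot ~ vihot — Mirakan g corresponds to Tokuli h between vowels (before a back vowel).
Applying these to Mirakan 'fabigot':
  fabigot → favigot   (b→v between vowels (before a front vowel))
  favigot → favihot   (g→h between vowels (before a back vowel))
So the Tokuli cognate is 'favihot'.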